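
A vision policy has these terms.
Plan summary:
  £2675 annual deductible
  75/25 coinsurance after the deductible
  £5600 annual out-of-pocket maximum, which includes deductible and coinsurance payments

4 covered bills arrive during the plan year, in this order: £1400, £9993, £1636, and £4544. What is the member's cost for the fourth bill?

#1 (£1400): all of it applies to the deductible. Member owes £1400 (running OOP £1400).
#2 (£9993): £1275 finishes the deductible; £8718 goes to coinsurance; 25% of £8718 = £2179.50. Member owes £3454.50 (running OOP £4854.50).
#3 (£1636): deductible already satisfied, so member's share is 25% × £1636 = £409. Cost to member: £409. OOP to date £5263.50.
#4 (£4544): deductible met; 25% of £4544 = £1136. Adding that to £5263.50 gives £6399.50, past the £5600 cap; member pays only £5600 − £5263.50 = £336.50.

£336.50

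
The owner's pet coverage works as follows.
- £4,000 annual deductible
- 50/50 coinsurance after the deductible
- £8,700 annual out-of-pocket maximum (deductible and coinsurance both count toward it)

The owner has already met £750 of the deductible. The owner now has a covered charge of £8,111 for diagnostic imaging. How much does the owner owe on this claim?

£5,680.50

£750 of the £4,000 deductible is already met, leaving £3,250.
The remaining £4,861 (= £8,111 − £3,250) moves to coinsurance.
Owner's 50% share of £4,861 is £2,430.50.
Owner responsibility before any cap: £3,250 + £2,430.50 = £5,680.50.
Cumulative spending £750 + £5,680.50 = £6,430.50 stays under the £8,700 maximum.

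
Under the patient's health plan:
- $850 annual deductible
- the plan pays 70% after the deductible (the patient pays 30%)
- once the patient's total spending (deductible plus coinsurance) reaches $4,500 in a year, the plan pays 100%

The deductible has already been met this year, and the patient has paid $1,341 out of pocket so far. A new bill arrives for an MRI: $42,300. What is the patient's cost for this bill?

$3,159

With the deductible met, the entire $42,300 is subject to coinsurance.
Patient's 30% share of $42,300 is $12,690.
That would bring total out-of-pocket to $14,031, past the $4,500 cap. The patient is capped at $4,500 − $1,341 = $3,159 on this claim.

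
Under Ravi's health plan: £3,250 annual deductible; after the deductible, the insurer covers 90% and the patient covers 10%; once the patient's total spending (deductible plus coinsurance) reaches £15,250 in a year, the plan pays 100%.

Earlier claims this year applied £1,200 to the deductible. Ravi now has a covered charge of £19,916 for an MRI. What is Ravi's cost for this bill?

£1,200 of the £3,250 deductible is already met, leaving £2,050.
That leaves £19,916 − £2,050 = £17,866 for coinsurance.
Coinsurance: £17,866 × 10% = £1,786.60.
So the patient owes £2,050 + £1,786.60 = £3,836.60 before any cap.
Cumulative spending £1,200 + £3,836.60 = £5,036.60 stays under the £15,250 maximum.

£3,836.60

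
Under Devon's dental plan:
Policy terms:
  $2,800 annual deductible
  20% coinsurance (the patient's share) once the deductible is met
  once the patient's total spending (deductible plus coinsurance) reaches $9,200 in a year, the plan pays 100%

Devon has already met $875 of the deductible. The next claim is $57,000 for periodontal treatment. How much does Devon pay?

$8,325

Deductible still to meet: $2,800 − $875 = $1,925.
After the $1,925 deductible portion, $57,000 − $1,925 = $55,075 is subject to coinsurance.
20% of $55,075 = $11,015 falls to the patient.
So the patient owes $1,925 + $11,015 = $12,940 before any cap.
Year-to-date out-of-pocket would reach $875 + $12,940 = $13,815, above the $9,200 maximum, so the patient pays only $9,200 − $875 = $8,325.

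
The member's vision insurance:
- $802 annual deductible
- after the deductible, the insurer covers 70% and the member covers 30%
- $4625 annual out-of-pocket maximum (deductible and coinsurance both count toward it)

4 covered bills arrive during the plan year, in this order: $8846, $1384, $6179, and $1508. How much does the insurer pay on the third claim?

$5184.40

Claim 1 — $8846: $802 finishes the deductible; $8044 goes to coinsurance; 30% of $8044 = $2413.20. Member pays $3215.20; OOP now $3215.20. Plan pays $8846 − $3215.20 = $5630.80.
Claim 2 — $1384: 30% coinsurance on $1384 = $415.20. Cost to member: $415.20. OOP to date $3630.40. Plan pays $1384 − $415.20 = $968.80.
Claim 3 — $6179: deductible already satisfied, so member's share is 30% × $6179 = $1853.70. OOP would hit $5484.10 > $4625, so the cap limits the member to $4625 − $3630.40 = $994.60. Plan pays $6179 − $994.60 = $5184.40.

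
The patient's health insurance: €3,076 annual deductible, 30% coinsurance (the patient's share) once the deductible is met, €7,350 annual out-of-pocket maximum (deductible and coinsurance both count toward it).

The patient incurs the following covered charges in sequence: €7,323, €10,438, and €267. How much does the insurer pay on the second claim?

#1 (€7,323): €3,076 to deductible, leaving €4,247; patient's 30% is €1,274.10. Patient owes €4,350.10 (running OOP €4,350.10). Insurer: €7,323 − €4,350.10 = €2,972.90.
#2 (€10,438): deductible met; 30% of €10,438 = €3,131.40. OOP would hit €7,481.50 > €7,350, so the cap limits the patient to €7,350 − €4,350.10 = €2,999.90. Plan pays €10,438 − €2,999.90 = €7,438.10.

€7,438.10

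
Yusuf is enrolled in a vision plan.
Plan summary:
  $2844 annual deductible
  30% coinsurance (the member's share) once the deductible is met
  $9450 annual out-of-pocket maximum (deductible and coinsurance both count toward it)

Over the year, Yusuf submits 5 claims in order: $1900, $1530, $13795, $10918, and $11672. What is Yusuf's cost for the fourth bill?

Claim 1 — $1900: entire amount goes to the deductible. Cost to member: $1900. OOP to date $1900.
Claim 2 — $1530: $944 finishes the deductible; $586 goes to coinsurance; 30% of $586 = $175.80. Member pays $1119.80; OOP now $3019.80.
Claim 3 — $13795: deductible already satisfied, so member's share is 30% × $13795 = $4138.50. Cost to member: $4138.50. OOP to date $7158.30.
Claim 4 — $10918: deductible already satisfied, so member's share is 30% × $10918 = $3275.40. That would push OOP to $10433.70, over the $9450 cap, so member pays $9450 − $7158.30 = $2291.70.

$2291.70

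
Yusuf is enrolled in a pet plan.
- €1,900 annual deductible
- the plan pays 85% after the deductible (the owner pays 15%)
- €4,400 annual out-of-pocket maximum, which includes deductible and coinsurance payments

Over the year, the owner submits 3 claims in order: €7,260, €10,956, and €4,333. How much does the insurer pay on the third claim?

Bill 1, €7,260: €1,900 finishes the deductible; €5,360 goes to coinsurance; coinsurance €5,360 × 15% = €804. Owner owes €2,704 (running OOP €2,704). Plan pays €7,260 − €2,704 = €4,556.
Bill 2, €10,956: deductible met; 15% of €10,956 = €1,643.40. Cost to owner: €1,643.40. OOP to date €4,347.40. Insurer: €10,956 − €1,643.40 = €9,312.60.
Bill 3, €4,333: deductible already satisfied, so owner's share is 15% × €4,333 = €649.95. OOP would hit €4,997.35 > €4,400, so the cap limits the owner to €4,400 − €4,347.40 = €52.60. Insurer: €4,333 − €52.60 = €4,280.40.

€4,280.40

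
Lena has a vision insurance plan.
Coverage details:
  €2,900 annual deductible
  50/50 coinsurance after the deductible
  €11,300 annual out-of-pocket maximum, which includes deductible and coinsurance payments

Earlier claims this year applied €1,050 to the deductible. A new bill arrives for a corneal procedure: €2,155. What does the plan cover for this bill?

Deductible still to meet: €2,900 − €1,050 = €1,850.
After the €1,850 deductible portion, €2,155 − €1,850 = €305 is subject to coinsurance.
Member's 50% share of €305 is €152.50.
That puts the member's cost at €1,850 + €152.50 = €2,002.50 before any cap.
Cumulative spending €1,050 + €2,002.50 = €3,052.50 stays under the €11,300 maximum.
Insurer pays the balance: €2,155 − €2,002.50 = €152.50.

€152.50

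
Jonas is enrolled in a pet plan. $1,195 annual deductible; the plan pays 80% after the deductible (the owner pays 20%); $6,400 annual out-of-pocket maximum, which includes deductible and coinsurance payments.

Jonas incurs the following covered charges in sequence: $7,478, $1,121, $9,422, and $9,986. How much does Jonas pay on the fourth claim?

$1,839.80

Bill 1, $7,478: $1,195 finishes the deductible; $6,283 goes to coinsurance; 20% of $6,283 = $1,256.60. Owner owes $2,451.60 (running OOP $2,451.60).
Bill 2, $1,121: deductible met; 20% of $1,121 = $224.20. Owner pays $224.20; OOP now $2,675.80.
Bill 3, $9,422: deductible met; 20% of $9,422 = $1,884.40. Cost to owner: $1,884.40. OOP to date $4,560.20.
Bill 4, $9,986: 20% coinsurance on $9,986 = $1,997.20. Adding that to $4,560.20 gives $6,557.40, past the $6,400 cap; owner pays only $6,400 − $4,560.20 = $1,839.80.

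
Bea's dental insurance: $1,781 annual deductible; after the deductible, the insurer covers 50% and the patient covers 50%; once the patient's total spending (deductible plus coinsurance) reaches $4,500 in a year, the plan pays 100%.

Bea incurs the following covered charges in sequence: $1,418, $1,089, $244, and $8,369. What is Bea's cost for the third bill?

$122

#1 ($1,418): fully absorbed by the deductible. Patient pays $1,418; OOP now $1,418.
#2 ($1,089): $363 to deductible, leaving $726; coinsurance $726 × 50% = $363. Patient pays $726; OOP now $2,144.
#3 ($244): deductible met; 50% of $244 = $122. Patient pays $122; OOP now $2,266.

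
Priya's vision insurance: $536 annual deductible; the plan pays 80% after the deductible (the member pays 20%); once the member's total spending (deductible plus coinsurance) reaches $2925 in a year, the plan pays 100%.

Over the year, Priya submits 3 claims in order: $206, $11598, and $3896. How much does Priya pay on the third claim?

$135.40

Claim 1 ($206): fully absorbed by the deductible. Member pays $206; OOP now $206.
Claim 2 ($11598): $330 to deductible, leaving $11268; coinsurance $11268 × 20% = $2253.60. Member pays $2583.60; OOP now $2789.60.
Claim 3 ($3896): deductible already satisfied, so member's share is 20% × $3896 = $779.20. Adding that to $2789.60 gives $3568.80, past the $2925 cap; member pays only $2925 − $2789.60 = $135.40.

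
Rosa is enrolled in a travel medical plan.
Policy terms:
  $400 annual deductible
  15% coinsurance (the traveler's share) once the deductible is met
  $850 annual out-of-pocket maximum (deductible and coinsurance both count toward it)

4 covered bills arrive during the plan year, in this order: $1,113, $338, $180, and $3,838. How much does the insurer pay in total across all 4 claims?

Bill 1, $1,113: $400 to deductible, leaving $713; traveler's 15% is $106.95. Cost to traveler: $506.95. OOP to date $506.95. Plan pays $1,113 − $506.95 = $606.05.
Bill 2, $338: deductible already satisfied, so traveler's share is 15% × $338 = $50.70. Cost to traveler: $50.70. OOP to date $557.65. Plan pays $338 − $50.70 = $287.30.
Bill 3, $180: 15% coinsurance on $180 = $27. Traveler pays $27; OOP now $584.65. Insurer: $180 − $27 = $153.
Bill 4, $3,838: 15% coinsurance on $3,838 = $575.70. Adding that to $584.65 gives $1,160.35, past the $850 cap; traveler pays only $850 − $584.65 = $265.35. Insurer: $3,838 − $265.35 = $3,572.65.
Insurer total: $606.05 + $287.30 + $153 + $3,572.65 = $4,619.

$4,619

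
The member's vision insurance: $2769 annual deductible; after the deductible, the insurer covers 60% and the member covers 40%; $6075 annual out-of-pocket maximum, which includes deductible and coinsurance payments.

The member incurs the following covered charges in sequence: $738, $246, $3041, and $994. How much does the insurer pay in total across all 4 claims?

Claim 1 — $738: all of it applies to the deductible. Cost to member: $738. OOP to date $738. Plan pays $738 − $738 = $0.
Claim 2 — $246: all of it applies to the deductible. Member owes $246 (running OOP $984). Insurer: $246 − $246 = $0.
Claim 3 — $3041: $1785 finishes the deductible; $1256 goes to coinsurance; member's 40% is $502.40. Cost to member: $2287.40. OOP to date $3271.40. Insurer: $3041 − $2287.40 = $753.60.
Claim 4 — $994: 40% coinsurance on $994 = $397.60. Cost to member: $397.60. OOP to date $3669. Plan pays $994 − $397.60 = $596.40.
Insurer total: $0 + $0 + $753.60 + $596.40 = $1350.

$1350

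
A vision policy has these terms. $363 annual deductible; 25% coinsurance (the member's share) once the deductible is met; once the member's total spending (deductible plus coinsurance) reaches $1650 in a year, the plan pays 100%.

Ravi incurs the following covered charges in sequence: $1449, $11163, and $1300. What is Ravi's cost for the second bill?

$1015.50

Bill 1, $1449: $363 to deductible, leaving $1086; member's 25% is $271.50. Member owes $634.50 (running OOP $634.50).
Bill 2, $11163: deductible met; 25% of $11163 = $2790.75. Adding that to $634.50 gives $3425.25, past the $1650 cap; member pays only $1650 − $634.50 = $1015.50.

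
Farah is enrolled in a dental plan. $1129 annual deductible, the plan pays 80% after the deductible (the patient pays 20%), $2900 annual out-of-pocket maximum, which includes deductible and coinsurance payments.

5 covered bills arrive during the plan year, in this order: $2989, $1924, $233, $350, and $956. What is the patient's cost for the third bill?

#1 ($2989): $1129 finishes the deductible; $1860 goes to coinsurance; coinsurance $1860 × 20% = $372. Cost to patient: $1501. OOP to date $1501.
#2 ($1924): 20% coinsurance on $1924 = $384.80. Patient owes $384.80 (running OOP $1885.80).
#3 ($233): 20% coinsurance on $233 = $46.60. Patient owes $46.60 (running OOP $1932.40).

$46.60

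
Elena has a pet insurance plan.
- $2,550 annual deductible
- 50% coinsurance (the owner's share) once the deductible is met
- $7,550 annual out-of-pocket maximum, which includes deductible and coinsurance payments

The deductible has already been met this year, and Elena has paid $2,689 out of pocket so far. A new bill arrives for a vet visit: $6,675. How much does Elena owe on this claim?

$3,337.50

The deductible is already satisfied, so the full bill goes to coinsurance.
Coinsurance: $6,675 × 50% = $3,337.50.
Cumulative spending $2,689 + $3,337.50 = $6,026.50 stays under the $7,550 maximum.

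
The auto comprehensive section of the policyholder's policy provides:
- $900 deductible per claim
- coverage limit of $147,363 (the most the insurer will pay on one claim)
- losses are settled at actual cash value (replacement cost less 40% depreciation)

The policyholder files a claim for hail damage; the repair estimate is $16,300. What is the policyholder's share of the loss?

$7,420

Depreciate 40%: the covered value is $16,300 × 0.6 = $9,780.
Subtract the deductible: $9,780 − $900 = $8,880.
$8,880 ≤ $147,363, so the limit doesn't bind; insurer pays $8,880.
The policyholder bears the rest of the original loss: $16,300 − $8,880 = $7,420.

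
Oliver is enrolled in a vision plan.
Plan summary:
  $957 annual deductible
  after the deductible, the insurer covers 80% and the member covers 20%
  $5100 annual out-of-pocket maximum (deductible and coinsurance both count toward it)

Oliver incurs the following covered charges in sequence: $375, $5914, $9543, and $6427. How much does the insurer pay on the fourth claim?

Claim 1 — $375: entire amount goes to the deductible. Member owes $375 (running OOP $375). Plan pays $375 − $375 = $0.
Claim 2 — $5914: deductible takes $582, $5332 remains; 20% of $5332 = $1066.40. Member pays $1648.40; OOP now $2023.40. Plan pays $5914 − $1648.40 = $4265.60.
Claim 3 — $9543: deductible already satisfied, so member's share is 20% × $9543 = $1908.60. Member owes $1908.60 (running OOP $3932). Plan pays $9543 − $1908.60 = $7634.40.
Claim 4 — $6427: 20% coinsurance on $6427 = $1285.40. Adding that to $3932 gives $5217.40, past the $5100 cap; member pays only $5100 − $3932 = $1168. Insurer: $6427 − $1168 = $5259.

$5259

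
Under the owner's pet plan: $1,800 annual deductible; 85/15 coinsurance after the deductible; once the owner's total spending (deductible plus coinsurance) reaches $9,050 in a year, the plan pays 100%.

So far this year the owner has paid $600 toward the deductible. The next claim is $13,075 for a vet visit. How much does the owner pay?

$600 of the $1,800 deductible is already met, leaving $1,200.
After the $1,200 deductible portion, $13,075 − $1,200 = $11,875 is subject to coinsurance.
Owner's 15% share of $11,875 is $1,781.25.
So the owner owes $1,200 + $1,781.25 = $2,981.25 before any cap.
Cumulative spending $600 + $2,981.25 = $3,581.25 stays under the $9,050 maximum.

$2,981.25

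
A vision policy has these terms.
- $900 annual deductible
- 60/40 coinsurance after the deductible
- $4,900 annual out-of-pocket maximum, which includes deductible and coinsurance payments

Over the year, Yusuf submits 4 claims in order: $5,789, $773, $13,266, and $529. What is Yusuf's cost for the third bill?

$1,735.20

Claim 1 — $5,789: deductible takes $900, $4,889 remains; coinsurance $4,889 × 40% = $1,955.60. Member owes $2,855.60 (running OOP $2,855.60).
Claim 2 — $773: deductible met; 40% of $773 = $309.20. Cost to member: $309.20. OOP to date $3,164.80.
Claim 3 — $13,266: 40% coinsurance on $13,266 = $5,306.40. Adding that to $3,164.80 gives $8,471.20, past the $4,900 cap; member pays only $4,900 − $3,164.80 = $1,735.20.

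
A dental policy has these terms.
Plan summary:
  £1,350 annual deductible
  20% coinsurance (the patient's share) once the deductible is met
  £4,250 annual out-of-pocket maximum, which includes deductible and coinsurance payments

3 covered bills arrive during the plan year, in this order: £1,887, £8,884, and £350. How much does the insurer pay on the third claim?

Claim 1 — £1,887: deductible takes £1,350, £537 remains; coinsurance £537 × 20% = £107.40. Patient owes £1,457.40 (running OOP £1,457.40). Insurer: £1,887 − £1,457.40 = £429.60.
Claim 2 — £8,884: 20% coinsurance on £8,884 = £1,776.80. Cost to patient: £1,776.80. OOP to date £3,234.20. Plan pays £8,884 − £1,776.80 = £7,107.20.
Claim 3 — £350: 20% coinsurance on £350 = £70. Cost to patient: £70. OOP to date £3,304.20. Plan pays £350 − £70 = £280.

£280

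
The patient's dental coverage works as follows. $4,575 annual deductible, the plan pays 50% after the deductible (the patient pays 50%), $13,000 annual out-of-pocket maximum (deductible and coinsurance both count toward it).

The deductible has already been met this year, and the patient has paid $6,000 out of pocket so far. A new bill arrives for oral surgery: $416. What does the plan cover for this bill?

With the deductible met, the entire $416 is subject to coinsurance.
Patient's 50% share of $416 is $208.
Cumulative spending $6,000 + $208 = $6,208 stays under the $13,000 maximum.
The insurer covers the remainder: $416 − $208 = $208.

$208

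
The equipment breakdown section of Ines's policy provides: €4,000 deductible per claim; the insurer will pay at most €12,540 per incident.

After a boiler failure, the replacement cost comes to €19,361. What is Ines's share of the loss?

€6,821

After the deductible, €19,361 − €4,000 = €15,361 remains.
Since €15,361 > €12,540, the payout is capped at €12,540.
Out of pocket: €19,361 − €12,540 = €6,821.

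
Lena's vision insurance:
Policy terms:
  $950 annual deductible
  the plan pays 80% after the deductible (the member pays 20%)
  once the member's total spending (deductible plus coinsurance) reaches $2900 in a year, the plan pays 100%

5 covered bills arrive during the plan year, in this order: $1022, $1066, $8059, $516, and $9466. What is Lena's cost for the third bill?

$1611.80

#1 ($1022): deductible takes $950, $72 remains; coinsurance $72 × 20% = $14.40. Member owes $964.40 (running OOP $964.40).
#2 ($1066): deductible met; 20% of $1066 = $213.20. Cost to member: $213.20. OOP to date $1177.60.
#3 ($8059): deductible already satisfied, so member's share is 20% × $8059 = $1611.80. Member owes $1611.80 (running OOP $2789.40).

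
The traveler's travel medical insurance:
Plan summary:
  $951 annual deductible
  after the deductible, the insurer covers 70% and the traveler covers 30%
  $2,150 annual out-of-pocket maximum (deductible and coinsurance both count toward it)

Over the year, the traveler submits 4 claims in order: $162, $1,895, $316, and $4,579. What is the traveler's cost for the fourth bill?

$772.40

Claim 1 — $162: all of it applies to the deductible. Cost to traveler: $162. OOP to date $162.
Claim 2 — $1,895: $789 to deductible, leaving $1,106; traveler's 30% is $331.80. Traveler pays $1,120.80; OOP now $1,282.80.
Claim 3 — $316: deductible met; 30% of $316 = $94.80. Cost to traveler: $94.80. OOP to date $1,377.60.
Claim 4 — $4,579: 30% coinsurance on $4,579 = $1,373.70. That would push OOP to $2,751.30, over the $2,150 cap, so traveler pays $2,150 − $1,377.60 = $772.40.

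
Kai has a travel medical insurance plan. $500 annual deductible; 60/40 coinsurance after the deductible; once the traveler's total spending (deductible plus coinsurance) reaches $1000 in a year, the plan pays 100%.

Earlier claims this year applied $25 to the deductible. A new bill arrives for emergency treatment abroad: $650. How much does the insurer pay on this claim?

Remaining deductible: $500 − $25 = $475.
After the $475 deductible portion, $650 − $475 = $175 is subject to coinsurance.
Coinsurance: $175 × 40% = $70.
Traveler responsibility before any cap: $475 + $70 = $545.
Year-to-date out-of-pocket becomes $25 + $545 = $570, still under the $1000 maximum, so no cap applies.
The insurer covers the remainder: $650 − $545 = $105.

$105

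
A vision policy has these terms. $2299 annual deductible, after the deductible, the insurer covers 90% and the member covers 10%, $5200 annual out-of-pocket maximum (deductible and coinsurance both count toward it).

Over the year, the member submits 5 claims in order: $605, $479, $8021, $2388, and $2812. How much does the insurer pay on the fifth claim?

Claim 1 — $605: fully absorbed by the deductible. Member pays $605; OOP now $605. Insurer: $605 − $605 = $0.
Claim 2 — $479: all of it applies to the deductible. Cost to member: $479. OOP to date $1084. Insurer: $479 − $479 = $0.
Claim 3 — $8021: deductible takes $1215, $6806 remains; member's 10% is $680.60. Cost to member: $1895.60. OOP to date $2979.60. Insurer: $8021 − $1895.60 = $6125.40.
Claim 4 — $2388: deductible met; 10% of $2388 = $238.80. Member pays $238.80; OOP now $3218.40. Insurer: $2388 − $238.80 = $2149.20.
Claim 5 — $2812: deductible met; 10% of $2812 = $281.20. Member pays $281.20; OOP now $3499.60. Plan pays $2812 − $281.20 = $2530.80.

$2530.80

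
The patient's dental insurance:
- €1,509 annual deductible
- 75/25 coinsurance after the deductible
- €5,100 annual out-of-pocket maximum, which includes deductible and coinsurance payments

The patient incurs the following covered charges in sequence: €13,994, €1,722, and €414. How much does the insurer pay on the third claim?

Bill 1, €13,994: deductible takes €1,509, €12,485 remains; 25% of €12,485 = €3,121.25. Cost to patient: €4,630.25. OOP to date €4,630.25. Plan pays €13,994 − €4,630.25 = €9,363.75.
Bill 2, €1,722: 25% coinsurance on €1,722 = €430.50. Patient pays €430.50; OOP now €5,060.75. Insurer: €1,722 − €430.50 = €1,291.50.
Bill 3, €414: deductible already satisfied, so patient's share is 25% × €414 = €103.50. That would push OOP to €5,164.25, over the €5,100 cap, so patient pays €5,100 − €5,060.75 = €39.25. Insurer: €414 − €39.25 = €374.75.

€374.75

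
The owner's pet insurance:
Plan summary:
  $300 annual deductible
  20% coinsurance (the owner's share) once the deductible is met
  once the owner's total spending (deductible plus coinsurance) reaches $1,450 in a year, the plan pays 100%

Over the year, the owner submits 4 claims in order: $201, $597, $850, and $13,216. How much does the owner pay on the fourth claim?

Bill 1, $201: fully absorbed by the deductible. Cost to owner: $201. OOP to date $201.
Bill 2, $597: $99 to deductible, leaving $498; coinsurance $498 × 20% = $99.60. Owner owes $198.60 (running OOP $399.60).
Bill 3, $850: deductible already satisfied, so owner's share is 20% × $850 = $170. Owner owes $170 (running OOP $569.60).
Bill 4, $13,216: deductible met; 20% of $13,216 = $2,643.20. Adding that to $569.60 gives $3,212.80, past the $1,450 cap; owner pays only $1,450 − $569.60 = $880.40.

$880.40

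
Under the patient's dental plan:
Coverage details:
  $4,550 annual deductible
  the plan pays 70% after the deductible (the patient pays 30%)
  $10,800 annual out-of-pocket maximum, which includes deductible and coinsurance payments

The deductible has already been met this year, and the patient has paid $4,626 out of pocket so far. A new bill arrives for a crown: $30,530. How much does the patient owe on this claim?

$6,174

The deductible is already satisfied, so the full bill goes to coinsurance.
30% of $30,530 = $9,159 falls to the patient.
That would bring total out-of-pocket to $13,785, past the $10,800 cap. The patient is capped at $10,800 − $4,626 = $6,174 on this claim.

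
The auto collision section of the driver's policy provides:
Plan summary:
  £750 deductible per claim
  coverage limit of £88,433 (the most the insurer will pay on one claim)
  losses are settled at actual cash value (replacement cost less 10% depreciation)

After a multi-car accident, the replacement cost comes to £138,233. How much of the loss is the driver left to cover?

£49,800

Depreciate 10%: the covered value is £138,233 × 0.9 = £124,409.70.
Subtract the deductible: £124,409.70 − £750 = £123,659.70.
The £88,433 per-incident cap binds; insurer pays £88,433.
Driver's share is the uncovered remainder: £138,233 − £88,433 = £49,800.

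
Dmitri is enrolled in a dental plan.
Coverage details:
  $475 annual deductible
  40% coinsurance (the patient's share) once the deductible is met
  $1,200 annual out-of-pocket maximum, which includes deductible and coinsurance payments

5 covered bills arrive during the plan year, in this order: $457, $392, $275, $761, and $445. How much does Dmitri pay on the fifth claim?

$161

Claim 1 — $457: fully absorbed by the deductible. Cost to patient: $457. OOP to date $457.
Claim 2 — $392: $18 finishes the deductible; $374 goes to coinsurance; patient's 40% is $149.60. Cost to patient: $167.60. OOP to date $624.60.
Claim 3 — $275: deductible already satisfied, so patient's share is 40% × $275 = $110. Patient pays $110; OOP now $734.60.
Claim 4 — $761: deductible already satisfied, so patient's share is 40% × $761 = $304.40. Cost to patient: $304.40. OOP to date $1,039.
Claim 5 — $445: deductible already satisfied, so patient's share is 40% × $445 = $178. Adding that to $1,039 gives $1,217, past the $1,200 cap; patient pays only $1,200 − $1,039 = $161.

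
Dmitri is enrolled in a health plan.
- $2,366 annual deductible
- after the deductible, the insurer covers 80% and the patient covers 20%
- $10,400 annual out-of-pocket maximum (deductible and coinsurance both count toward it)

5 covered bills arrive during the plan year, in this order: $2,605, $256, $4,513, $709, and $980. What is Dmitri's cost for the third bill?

Claim 1 ($2,605): deductible takes $2,366, $239 remains; coinsurance $239 × 20% = $47.80. Patient owes $2,413.80 (running OOP $2,413.80).
Claim 2 ($256): deductible already satisfied, so patient's share is 20% × $256 = $51.20. Cost to patient: $51.20. OOP to date $2,465.
Claim 3 ($4,513): 20% coinsurance on $4,513 = $902.60. Cost to patient: $902.60. OOP to date $3,367.60.

$902.60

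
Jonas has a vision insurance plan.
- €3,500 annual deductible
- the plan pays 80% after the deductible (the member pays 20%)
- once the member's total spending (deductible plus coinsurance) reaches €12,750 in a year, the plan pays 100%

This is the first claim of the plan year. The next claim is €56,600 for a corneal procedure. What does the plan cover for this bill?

Deductible not yet touched, so the first €3,500 of the bill goes to the deductible.
The remaining €53,100 (= €56,600 − €3,500) moves to coinsurance.
Coinsurance: €53,100 × 20% = €10,620.
So the member owes €3,500 + €10,620 = €14,120 before any cap.
That would bring total out-of-pocket to €14,120, past the €12,750 cap. The member is capped at €12,750 − €0 = €12,750 on this claim.
The plan picks up €56,600 − €12,750 = €43,850.

€43,850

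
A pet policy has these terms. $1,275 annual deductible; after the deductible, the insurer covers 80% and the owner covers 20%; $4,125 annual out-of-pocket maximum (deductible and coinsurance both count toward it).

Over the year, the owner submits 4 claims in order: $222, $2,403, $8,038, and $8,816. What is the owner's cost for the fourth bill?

Claim 1 ($222): entire amount goes to the deductible. Owner owes $222 (running OOP $222).
Claim 2 ($2,403): $1,053 finishes the deductible; $1,350 goes to coinsurance; owner's 20% is $270. Cost to owner: $1,323. OOP to date $1,545.
Claim 3 ($8,038): 20% coinsurance on $8,038 = $1,607.60. Cost to owner: $1,607.60. OOP to date $3,152.60.
Claim 4 ($8,816): deductible met; 20% of $8,816 = $1,763.20. OOP would hit $4,915.80 > $4,125, so the cap limits the owner to $4,125 − $3,152.60 = $972.40.

$972.40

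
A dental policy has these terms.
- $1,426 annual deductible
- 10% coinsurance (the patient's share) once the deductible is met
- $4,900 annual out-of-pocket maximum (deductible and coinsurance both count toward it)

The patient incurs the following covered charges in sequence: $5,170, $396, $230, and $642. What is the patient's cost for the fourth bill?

$64.20

#1 ($5,170): deductible takes $1,426, $3,744 remains; coinsurance $3,744 × 10% = $374.40. Patient pays $1,800.40; OOP now $1,800.40.
#2 ($396): deductible met; 10% of $396 = $39.60. Cost to patient: $39.60. OOP to date $1,840.
#3 ($230): deductible met; 10% of $230 = $23. Patient owes $23 (running OOP $1,863).
#4 ($642): deductible met; 10% of $642 = $64.20. Patient owes $64.20 (running OOP $1,927.20).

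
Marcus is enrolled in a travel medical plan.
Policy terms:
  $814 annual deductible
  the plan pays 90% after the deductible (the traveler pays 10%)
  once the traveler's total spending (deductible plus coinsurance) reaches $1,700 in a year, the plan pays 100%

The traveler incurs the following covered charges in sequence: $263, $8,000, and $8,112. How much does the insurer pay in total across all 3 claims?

Claim 1 ($263): entire amount goes to the deductible. Cost to traveler: $263. OOP to date $263. Insurer: $263 − $263 = $0.
Claim 2 ($8,000): $551 finishes the deductible; $7,449 goes to coinsurance; 10% of $7,449 = $744.90. Traveler owes $1,295.90 (running OOP $1,558.90). Insurer: $8,000 − $1,295.90 = $6,704.10.
Claim 3 ($8,112): deductible met; 10% of $8,112 = $811.20. OOP would hit $2,370.10 > $1,700, so the cap limits the traveler to $1,700 − $1,558.90 = $141.10. Plan pays $8,112 − $141.10 = $7,970.90.
Insurer total: $0 + $6,704.10 + $7,970.90 = $14,675.

$14,675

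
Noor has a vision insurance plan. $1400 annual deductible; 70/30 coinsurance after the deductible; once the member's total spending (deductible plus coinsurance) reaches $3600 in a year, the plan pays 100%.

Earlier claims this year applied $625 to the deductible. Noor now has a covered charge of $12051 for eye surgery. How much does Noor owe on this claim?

$2975

$625 of the $1400 deductible is already met, leaving $775.
After the $775 deductible portion, $12051 − $775 = $11276 is subject to coinsurance.
Member's 30% share of $11276 is $3382.80.
Member responsibility before any cap: $775 + $3382.80 = $4157.80.
Year-to-date out-of-pocket would reach $625 + $4157.80 = $4782.80, above the $3600 maximum, so the member pays only $3600 − $625 = $2975.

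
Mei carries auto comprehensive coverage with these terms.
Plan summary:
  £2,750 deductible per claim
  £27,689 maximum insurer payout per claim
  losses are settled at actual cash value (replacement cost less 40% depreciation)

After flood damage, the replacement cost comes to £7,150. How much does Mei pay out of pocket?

£5,610

At 40% depreciation, ACV = £7,150 − £2,860 = £4,290.
Less the £2,750 deductible: £4,290 − £2,750 = £1,540.
That's under the £27,689 cap, so the insurer reimburses the full £1,540.
Out of pocket: £7,150 − £1,540 = £5,610.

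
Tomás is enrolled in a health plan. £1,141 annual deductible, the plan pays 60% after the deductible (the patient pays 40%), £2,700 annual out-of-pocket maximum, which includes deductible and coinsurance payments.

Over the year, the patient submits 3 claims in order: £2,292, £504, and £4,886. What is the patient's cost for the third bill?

Bill 1, £2,292: £1,141 to deductible, leaving £1,151; coinsurance £1,151 × 40% = £460.40. Patient owes £1,601.40 (running OOP £1,601.40).
Bill 2, £504: deductible met; 40% of £504 = £201.60. Patient pays £201.60; OOP now £1,803.
Bill 3, £4,886: deductible met; 40% of £4,886 = £1,954.40. That would push OOP to £3,757.40, over the £2,700 cap, so patient pays £2,700 − £1,803 = £897.

£897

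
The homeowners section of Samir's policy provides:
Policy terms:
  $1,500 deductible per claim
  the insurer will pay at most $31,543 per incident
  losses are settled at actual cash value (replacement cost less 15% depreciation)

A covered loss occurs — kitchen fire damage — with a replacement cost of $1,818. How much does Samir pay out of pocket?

Depreciate 15%: the covered value is $1,818 × 0.85 = $1,545.30.
Subtract the deductible: $1,545.30 − $1,500 = $45.30.
That's under the $31,543 cap, so the insurer reimburses the full $45.30.
Homeowner's share is the uncovered remainder: $1,818 − $45.30 = $1,772.70.

$1,772.70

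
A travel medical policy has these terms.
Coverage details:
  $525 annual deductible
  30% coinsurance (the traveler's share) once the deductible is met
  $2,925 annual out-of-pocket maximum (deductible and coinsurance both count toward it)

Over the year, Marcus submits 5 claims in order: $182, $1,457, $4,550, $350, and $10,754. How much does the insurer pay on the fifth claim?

$10,158.20

Claim 1 — $182: all of it applies to the deductible. Cost to traveler: $182. OOP to date $182. Plan pays $182 − $182 = $0.
Claim 2 — $1,457: deductible takes $343, $1,114 remains; 30% of $1,114 = $334.20. Traveler owes $677.20 (running OOP $859.20). Insurer: $1,457 − $677.20 = $779.80.
Claim 3 — $4,550: deductible already satisfied, so traveler's share is 30% × $4,550 = $1,365. Cost to traveler: $1,365. OOP to date $2,224.20. Insurer: $4,550 − $1,365 = $3,185.
Claim 4 — $350: deductible met; 30% of $350 = $105. Traveler owes $105 (running OOP $2,329.20). Insurer: $350 − $105 = $245.
Claim 5 — $10,754: deductible met; 30% of $10,754 = $3,226.20. That would push OOP to $5,555.40, over the $2,925 cap, so traveler pays $2,925 − $2,329.20 = $595.80. Insurer: $10,754 − $595.80 = $10,158.20.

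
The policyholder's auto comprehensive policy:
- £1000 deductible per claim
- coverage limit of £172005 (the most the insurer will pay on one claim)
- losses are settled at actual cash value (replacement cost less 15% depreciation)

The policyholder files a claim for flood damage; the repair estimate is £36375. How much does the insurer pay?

£29918.75

At 15% depreciation, ACV = £36375 − £5456.25 = £30918.75.
After the deductible, £30918.75 − £1000 = £29918.75 remains.
£29918.75 ≤ £172005, so the limit doesn't bind; insurer pays £29918.75.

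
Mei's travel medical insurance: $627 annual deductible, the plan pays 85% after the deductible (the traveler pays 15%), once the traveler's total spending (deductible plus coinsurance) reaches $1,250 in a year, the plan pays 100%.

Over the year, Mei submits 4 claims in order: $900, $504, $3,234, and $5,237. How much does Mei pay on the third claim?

Claim 1 ($900): $627 to deductible, leaving $273; 15% of $273 = $40.95. Traveler owes $667.95 (running OOP $667.95).
Claim 2 ($504): 15% coinsurance on $504 = $75.60. Traveler owes $75.60 (running OOP $743.55).
Claim 3 ($3,234): deductible already satisfied, so traveler's share is 15% × $3,234 = $485.10. Traveler owes $485.10 (running OOP $1,228.65).

$485.10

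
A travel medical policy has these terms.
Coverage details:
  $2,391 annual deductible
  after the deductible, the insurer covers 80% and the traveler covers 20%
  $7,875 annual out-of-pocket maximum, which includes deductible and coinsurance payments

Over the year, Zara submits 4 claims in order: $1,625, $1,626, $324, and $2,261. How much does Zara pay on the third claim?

$64.80

Bill 1, $1,625: fully absorbed by the deductible. Traveler owes $1,625 (running OOP $1,625).
Bill 2, $1,626: $766 to deductible, leaving $860; traveler's 20% is $172. Traveler owes $938 (running OOP $2,563).
Bill 3, $324: deductible already satisfied, so traveler's share is 20% × $324 = $64.80. Traveler pays $64.80; OOP now $2,627.80.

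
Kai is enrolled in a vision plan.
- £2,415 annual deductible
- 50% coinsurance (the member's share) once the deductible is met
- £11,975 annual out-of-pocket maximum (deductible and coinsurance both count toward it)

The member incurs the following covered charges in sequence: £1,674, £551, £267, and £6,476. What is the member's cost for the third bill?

£228.50

Bill 1, £1,674: fully absorbed by the deductible. Member pays £1,674; OOP now £1,674.
Bill 2, £551: fully absorbed by the deductible. Cost to member: £551. OOP to date £2,225.
Bill 3, £267: £190 to deductible, leaving £77; coinsurance £77 × 50% = £38.50. Cost to member: £228.50. OOP to date £2,453.50.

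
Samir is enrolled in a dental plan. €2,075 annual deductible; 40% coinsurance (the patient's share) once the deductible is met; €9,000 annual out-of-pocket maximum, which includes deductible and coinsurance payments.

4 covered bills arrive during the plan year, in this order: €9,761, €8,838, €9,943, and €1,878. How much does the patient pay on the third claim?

€315.40

Claim 1 — €9,761: €2,075 to deductible, leaving €7,686; patient's 40% is €3,074.40. Patient owes €5,149.40 (running OOP €5,149.40).
Claim 2 — €8,838: deductible met; 40% of €8,838 = €3,535.20. Patient pays €3,535.20; OOP now €8,684.60.
Claim 3 — €9,943: deductible met; 40% of €9,943 = €3,977.20. OOP would hit €12,661.80 > €9,000, so the cap limits the patient to €9,000 − €8,684.60 = €315.40.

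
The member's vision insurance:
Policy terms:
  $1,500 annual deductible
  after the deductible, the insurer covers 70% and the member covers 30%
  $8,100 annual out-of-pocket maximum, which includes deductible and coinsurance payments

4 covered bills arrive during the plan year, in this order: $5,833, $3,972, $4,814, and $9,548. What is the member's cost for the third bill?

$1,444.20

Bill 1, $5,833: $1,500 to deductible, leaving $4,333; member's 30% is $1,299.90. Member pays $2,799.90; OOP now $2,799.90.
Bill 2, $3,972: deductible met; 30% of $3,972 = $1,191.60. Member owes $1,191.60 (running OOP $3,991.50).
Bill 3, $4,814: deductible already satisfied, so member's share is 30% × $4,814 = $1,444.20. Member pays $1,444.20; OOP now $5,435.70.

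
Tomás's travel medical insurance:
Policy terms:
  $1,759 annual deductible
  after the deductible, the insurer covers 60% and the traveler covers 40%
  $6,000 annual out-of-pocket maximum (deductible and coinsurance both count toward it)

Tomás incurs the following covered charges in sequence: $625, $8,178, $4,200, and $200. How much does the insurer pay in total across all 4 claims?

Bill 1, $625: all of it applies to the deductible. Cost to traveler: $625. OOP to date $625. Insurer: $625 − $625 = $0.
Bill 2, $8,178: $1,134 finishes the deductible; $7,044 goes to coinsurance; coinsurance $7,044 × 40% = $2,817.60. Traveler owes $3,951.60 (running OOP $4,576.60). Plan pays $8,178 − $3,951.60 = $4,226.40.
Bill 3, $4,200: deductible met; 40% of $4,200 = $1,680. Adding that to $4,576.60 gives $6,256.60, past the $6,000 cap; traveler pays only $6,000 − $4,576.60 = $1,423.40. Plan pays $4,200 − $1,423.40 = $2,776.60.
Bill 4, $200: deductible already satisfied, so traveler's share is 40% × $200 = $80. OOP would hit $6,080 > $6,000, so the cap limits the traveler to $6,000 − $6,000 = $0. Plan pays $200 − $0 = $200.
Insurer total = bills − traveler's total = $13,203 − $6,000 = $7,203.

$7,203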